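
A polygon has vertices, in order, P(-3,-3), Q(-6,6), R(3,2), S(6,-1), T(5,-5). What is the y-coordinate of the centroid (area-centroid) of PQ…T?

Apply the shoelace (surveyor's) formula. First the cross-terms c_i = x_i·y_{i+1} − x_{i+1}·y_i:
  -36, -30, -15, -25, -30  ⇒  2A = -136, A = -68.
Then Σ (y_i + y_{i+1})·c_i = 27, so ȳ = 27 / (6·(-68)) = -9/136.

-9/136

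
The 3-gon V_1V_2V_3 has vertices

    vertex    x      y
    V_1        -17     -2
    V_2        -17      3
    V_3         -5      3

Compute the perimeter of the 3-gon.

|V_1V_2| = √((0)² + (5)²) = √25 = 5
|V_2V_3| = √((12)² + (0)²) = √144 = 12
|V_3V_1| = √((-12)² + (-5)²) = √169 = 13
Perimeter = 5 + 12 + 13 = 30.

30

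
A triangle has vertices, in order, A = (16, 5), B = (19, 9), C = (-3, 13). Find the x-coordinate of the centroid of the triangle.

Apply the surveyor's formula. First the cross-terms c_i = x_i·y_{i+1} − x_{i+1}·y_i:
  49, 274, -223  ⇒  2A = 100, A = 50.
Then Σ (x_i + x_{i+1})·c_i = 3200, so x̄ = 3200 / (6·50) = 32/3.

32/3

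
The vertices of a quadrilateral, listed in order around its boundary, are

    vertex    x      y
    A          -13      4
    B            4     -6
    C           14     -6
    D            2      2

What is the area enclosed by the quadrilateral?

A→B: (-13)(-6) − (4)(4) = 62
B→C: (4)(-6) − (14)(-6) = 60
C→D: (14)(2) − (2)(-6) = 40
D→A: (2)(4) − (-13)(2) = 34
Σ = 196
Area = |Σ|/2 = 98.

98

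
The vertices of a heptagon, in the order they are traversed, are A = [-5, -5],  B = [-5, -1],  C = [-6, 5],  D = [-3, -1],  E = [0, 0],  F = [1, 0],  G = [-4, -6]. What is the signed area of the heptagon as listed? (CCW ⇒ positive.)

-23

A→B: (-5)(-1) − (-5)(-5) = -20
B→C: (-5)(5) − (-6)(-1) = -31
C→D: (-6)(-1) − (-3)(5) = 21
D→E: (-3)(0) − (0)(-1) = 0
E→F: (0)(0) − (1)(0) = 0
F→G: (1)(-6) − (-4)(0) = -6
G→A: (-4)(-5) − (-5)(-6) = -10
Σ = -46
Signed area = Σ/2 = -23 (negative ⇒ clockwise traversal).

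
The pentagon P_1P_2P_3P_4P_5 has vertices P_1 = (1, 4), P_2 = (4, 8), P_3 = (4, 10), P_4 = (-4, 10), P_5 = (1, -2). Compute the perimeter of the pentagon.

34

|P_1P_2| = √((3)² + (4)²) = √25 = 5
|P_2P_3| = √((0)² + (2)²) = √4 = 2
|P_3P_4| = √((-8)² + (0)²) = √64 = 8
|P_4P_5| = √((5)² + (-12)²) = √169 = 13
|P_5P_1| = √((0)² + (6)²) = √36 = 6
Perimeter = 5 + 2 + 8 + 13 + 6 = 34.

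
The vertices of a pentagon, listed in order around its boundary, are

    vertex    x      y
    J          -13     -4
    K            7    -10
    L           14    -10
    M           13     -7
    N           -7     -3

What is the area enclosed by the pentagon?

Σ = (158) + (70) + (32) + (-88) + (-11) = 161
Area = |Σ|/2 = 80.5.

80.5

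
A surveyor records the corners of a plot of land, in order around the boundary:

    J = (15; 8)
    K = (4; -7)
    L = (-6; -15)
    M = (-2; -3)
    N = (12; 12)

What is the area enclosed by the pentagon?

Σ = (-137) + (-102) + (-12) + (12) + (-84) = -323
Area = |Σ|/2 = 161.5.

161.5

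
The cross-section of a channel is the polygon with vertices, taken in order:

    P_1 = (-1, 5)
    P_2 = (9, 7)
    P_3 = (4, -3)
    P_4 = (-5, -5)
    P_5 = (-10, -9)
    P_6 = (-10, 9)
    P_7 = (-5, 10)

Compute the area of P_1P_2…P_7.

198.5

Apply Gauss's area formula: 2A = Σ (x_i·y_{i+1} − x_{i+1}·y_i), indices taken mod 7.
P_1→P_2: (-1)(7) − (9)(5) = -52
P_2→P_3: (9)(-3) − (4)(7) = -55
P_3→P_4: (4)(-5) − (-5)(-3) = -35
P_4→P_5: (-5)(-9) − (-10)(-5) = -5
P_5→P_6: (-10)(9) − (-10)(-9) = -180
P_6→P_7: (-10)(10) − (-5)(9) = -55
P_7→P_1: (-5)(5) − (-1)(10) = -15
Σ = -397
Area = |Σ|/2 = 198.5.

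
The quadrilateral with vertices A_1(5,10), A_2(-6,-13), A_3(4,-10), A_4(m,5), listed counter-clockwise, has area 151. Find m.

10

The doubled signed area Σ (x_i y_{i+1} − x_{i+1} y_i) is linear in m.
With m=0 it equals 102; the coefficient of m is 20 (from the two edges through A_4).
So 20·m + 102 = 2·151 = 302 ⇒ m = 10.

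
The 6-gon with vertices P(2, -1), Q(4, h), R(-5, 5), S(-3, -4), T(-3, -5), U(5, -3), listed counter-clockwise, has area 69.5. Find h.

The doubled signed area Σ (x_i y_{i+1} − x_{i+1} y_i) is linear in h.
With h=0 it equals 97; the coefficient of h is 7 (from the two edges through Q).
So 7·h + 97 = 2·69.5 = 139 ⇒ h = 6.

6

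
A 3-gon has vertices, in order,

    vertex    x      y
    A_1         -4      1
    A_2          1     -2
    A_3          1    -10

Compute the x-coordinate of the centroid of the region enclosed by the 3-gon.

-2/3

Apply Gauss's area formula. First the cross-terms c_i = x_i·y_{i+1} − x_{i+1}·y_i:
  7, -8, -39  ⇒  2A = -40, A = -20.
Then Σ (x_i + x_{i+1})·c_i = 80, so x̄ = 80 / (6·(-20)) = -2/3.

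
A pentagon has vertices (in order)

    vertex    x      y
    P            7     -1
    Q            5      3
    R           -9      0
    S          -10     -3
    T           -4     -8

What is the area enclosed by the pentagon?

Σ = (26) + (27) + (27) + (68) + (60) = 208
Area = |Σ|/2 = 104.

104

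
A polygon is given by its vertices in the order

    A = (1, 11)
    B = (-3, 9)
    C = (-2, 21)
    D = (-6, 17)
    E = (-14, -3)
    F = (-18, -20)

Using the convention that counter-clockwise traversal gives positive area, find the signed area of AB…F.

196.5

A→B: (1)(9) − (-3)(11) = 42
B→C: (-3)(21) − (-2)(9) = -45
C→D: (-2)(17) − (-6)(21) = 92
D→E: (-6)(-3) − (-14)(17) = 256
E→F: (-14)(-20) − (-18)(-3) = 226
F→A: (-18)(11) − (1)(-20) = -178
Σ = 393
Signed area = Σ/2 = 196.5 (positive ⇒ counter-clockwise traversal).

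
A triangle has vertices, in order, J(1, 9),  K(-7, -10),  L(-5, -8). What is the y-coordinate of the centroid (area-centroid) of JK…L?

Apply the shoelace formula. First the cross-terms c_i = x_i·y_{i+1} − x_{i+1}·y_i:
  53, 6, -37  ⇒  2A = 22, A = 11.
Then Σ (y_i + y_{i+1})·c_i = -198, so ȳ = -198 / (6·11) = -3.

-3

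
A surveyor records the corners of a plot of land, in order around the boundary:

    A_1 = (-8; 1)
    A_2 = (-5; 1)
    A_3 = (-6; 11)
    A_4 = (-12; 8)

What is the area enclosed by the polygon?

42

Σ = (-3) + (-49) + (84) + (52) = 84
Area = |Σ|/2 = 42.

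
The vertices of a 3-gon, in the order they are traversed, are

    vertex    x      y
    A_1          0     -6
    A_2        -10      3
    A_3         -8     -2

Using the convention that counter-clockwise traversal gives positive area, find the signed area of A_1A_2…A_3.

16

Apply the surveyor's formula: 2A = Σ (x_i·y_{i+1} − x_{i+1}·y_i), indices taken mod 3.
Σ = (-60) + (44) + (48) = 32
Signed area = Σ/2 = 16 (positive ⇒ counter-clockwise traversal).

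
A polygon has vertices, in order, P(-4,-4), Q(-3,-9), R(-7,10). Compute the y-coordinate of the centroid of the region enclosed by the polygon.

Apply the shoelace formula. First the cross-terms c_i = x_i·y_{i+1} − x_{i+1}·y_i:
  24, -93, 68  ⇒  2A = -1, A = -0.5.
Then Σ (y_i + y_{i+1})·c_i = 3, so ȳ = 3 / (6·(-0.5)) = -1.

-1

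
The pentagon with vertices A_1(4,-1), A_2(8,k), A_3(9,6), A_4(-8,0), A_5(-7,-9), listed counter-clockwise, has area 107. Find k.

The doubled signed area Σ (x_i y_{i+1} − x_{i+1} y_i) is linear in k.
With k=0 it equals 219; the coefficient of k is -5 (from the two edges through A_2).
So -5·k + 219 = 2·107 = 214 ⇒ k = 1.

1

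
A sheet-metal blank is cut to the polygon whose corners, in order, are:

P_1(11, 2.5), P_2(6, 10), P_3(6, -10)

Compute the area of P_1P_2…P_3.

Apply the shoelace formula: 2A = Σ (x_i·y_{i+1} − x_{i+1}·y_i), indices taken mod 3.
Σ = (95) + (-120) + (125) = 100
Area = |Σ|/2 = 50.

50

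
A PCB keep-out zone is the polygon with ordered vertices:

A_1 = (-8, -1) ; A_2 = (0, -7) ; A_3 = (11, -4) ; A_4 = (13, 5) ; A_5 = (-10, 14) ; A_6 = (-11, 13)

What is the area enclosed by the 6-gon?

Apply the shoelace formula: 2A = Σ (x_i·y_{i+1} − x_{i+1}·y_i), indices taken mod 6.
Cross-terms: 56, 77, 107, 232, 24, 115  ⇒  Σ = 611
Area = |Σ|/2 = 305.5.

305.5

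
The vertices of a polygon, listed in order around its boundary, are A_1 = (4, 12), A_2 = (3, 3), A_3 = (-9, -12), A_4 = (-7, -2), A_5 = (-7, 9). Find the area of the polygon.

Apply the shoelace formula: 2A = Σ (x_i·y_{i+1} − x_{i+1}·y_i), indices taken mod 5.
Σ = (-24) + (-9) + (-66) + (-77) + (-120) = -296
Area = |Σ|/2 = 148.

148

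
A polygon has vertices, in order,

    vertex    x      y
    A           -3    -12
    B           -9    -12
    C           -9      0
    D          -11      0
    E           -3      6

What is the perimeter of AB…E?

|AB| = √((-6)² + (0)²) = √36 = 6
|BC| = √((0)² + (12)²) = √144 = 12
|CD| = √((-2)² + (0)²) = √4 = 2
|DE| = √((8)² + (6)²) = √100 = 10
|EA| = √((0)² + (-18)²) = √324 = 18
Perimeter = 6 + 12 + 2 + 10 + 18 = 48.

48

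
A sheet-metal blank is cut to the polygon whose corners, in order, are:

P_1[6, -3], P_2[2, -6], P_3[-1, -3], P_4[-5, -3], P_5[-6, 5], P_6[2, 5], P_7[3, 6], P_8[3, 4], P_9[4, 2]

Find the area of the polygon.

Σ = (-30) + (-12) + (-12) + (-43) + (-40) + (-3) + (-6) + (-10) + (-24) = -180
Area = |Σ|/2 = 90.

90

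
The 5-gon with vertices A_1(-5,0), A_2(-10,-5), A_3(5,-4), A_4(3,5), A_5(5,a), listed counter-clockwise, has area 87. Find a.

The doubled signed area Σ (x_i y_{i+1} − x_{i+1} y_i) is linear in a.
With a=0 it equals 102; the coefficient of a is 8 (from the two edges through A_5).
So 8·a + 102 = 2·87 = 174 ⇒ a = 9.

9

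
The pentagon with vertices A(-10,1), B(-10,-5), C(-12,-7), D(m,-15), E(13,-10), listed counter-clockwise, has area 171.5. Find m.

5

The doubled signed area Σ (x_i y_{i+1} − x_{i+1} y_i) is linear in m.
With m=0 it equals 358; the coefficient of m is -3 (from the two edges through D).
So -3·m + 358 = 2·171.5 = 343 ⇒ m = 5.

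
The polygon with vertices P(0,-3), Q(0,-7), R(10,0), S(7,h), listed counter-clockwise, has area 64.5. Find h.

The doubled signed area Σ (x_i y_{i+1} − x_{i+1} y_i) is linear in h.
With h=0 it equals 49; the coefficient of h is 10 (from the two edges through S).
So 10·h + 49 = 2·64.5 = 129 ⇒ h = 8.

8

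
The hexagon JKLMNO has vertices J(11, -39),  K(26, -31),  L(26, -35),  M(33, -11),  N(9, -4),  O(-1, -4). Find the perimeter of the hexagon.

118

|JK| = √((15)² + (8)²) = √289 = 17
|KL| = √((0)² + (-4)²) = √16 = 4
|LM| = √((7)² + (24)²) = √625 = 25
|MN| = √((-24)² + (7)²) = √625 = 25
|NO| = √((-10)² + (0)²) = √100 = 10
|OJ| = √((12)² + (-35)²) = √1369 = 37
Perimeter = 17 + 4 + 25 + 25 + 10 + 37 = 118.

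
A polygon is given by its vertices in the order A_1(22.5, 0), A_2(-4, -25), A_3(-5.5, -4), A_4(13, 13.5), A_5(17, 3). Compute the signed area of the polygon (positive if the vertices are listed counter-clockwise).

Apply Gauss's area formula: 2A = Σ (x_i·y_{i+1} − x_{i+1}·y_i), indices taken mod 5.
Σ = (-562.5) + (-121.5) + (-22.25) + (-190.5) + (-67.5) = -964.25
Signed area = Σ/2 = -482.125 (negative ⇒ clockwise traversal).

-482.125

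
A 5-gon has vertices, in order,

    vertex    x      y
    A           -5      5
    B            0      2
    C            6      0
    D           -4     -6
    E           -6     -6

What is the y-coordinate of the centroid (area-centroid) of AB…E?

Apply the shoelace (surveyor's) formula. First the cross-terms c_i = x_i·y_{i+1} − x_{i+1}·y_i:
  -10, -12, -36, -12, -60  ⇒  2A = -130, A = -65.
Then Σ (y_i + y_{i+1})·c_i = 326, so ȳ = 326 / (6·(-65)) = -163/195.

-163/195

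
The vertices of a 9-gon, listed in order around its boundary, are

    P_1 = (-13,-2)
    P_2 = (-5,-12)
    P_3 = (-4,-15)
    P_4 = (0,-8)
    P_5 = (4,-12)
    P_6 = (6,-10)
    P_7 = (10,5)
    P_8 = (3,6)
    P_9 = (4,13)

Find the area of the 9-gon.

Apply the shoelace (surveyor's) formula: 2A = Σ (x_i·y_{i+1} − x_{i+1}·y_i), indices taken mod 9.
P_1→P_2: (-13)(-12) − (-5)(-2) = 146
P_2→P_3: (-5)(-15) − (-4)(-12) = 27
P_3→P_4: (-4)(-8) − (0)(-15) = 32
P_4→P_5: (0)(-12) − (4)(-8) = 32
P_5→P_6: (4)(-10) − (6)(-12) = 32
P_6→P_7: (6)(5) − (10)(-10) = 130
P_7→P_8: (10)(6) − (3)(5) = 45
P_8→P_9: (3)(13) − (4)(6) = 15
P_9→P_1: (4)(-2) − (-13)(13) = 161
Σ = 620
Area = |Σ|/2 = 310.

310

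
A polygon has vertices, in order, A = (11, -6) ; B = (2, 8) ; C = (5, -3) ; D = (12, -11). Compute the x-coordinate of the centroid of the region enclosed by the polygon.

Apply the surveyor's formula. First the cross-terms c_i = x_i·y_{i+1} − x_{i+1}·y_i:
  100, -46, -19, 49  ⇒  2A = 84, A = 42.
Then Σ (x_i + x_{i+1})·c_i = 1782, so x̄ = 1782 / (6·42) = 99/14.

99/14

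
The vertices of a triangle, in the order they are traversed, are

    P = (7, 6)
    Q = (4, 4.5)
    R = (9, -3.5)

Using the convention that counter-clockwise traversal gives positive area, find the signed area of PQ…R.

Cross-terms: 7.5, -54.5, 78.5  ⇒  Σ = 31.5
Signed area = Σ/2 = 15.75 (positive ⇒ counter-clockwise traversal).

15.75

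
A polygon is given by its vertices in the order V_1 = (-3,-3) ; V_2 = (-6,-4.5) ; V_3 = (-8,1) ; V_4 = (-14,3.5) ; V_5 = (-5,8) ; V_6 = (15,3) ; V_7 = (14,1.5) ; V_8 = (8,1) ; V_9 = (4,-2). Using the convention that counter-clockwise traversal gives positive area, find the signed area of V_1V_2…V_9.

-172.75

Σ = (-4.5) + (-42) + (-14) + (-94.5) + (-135) + (-19.5) + (2) + (-20) + (-18) = -345.5
Signed area = Σ/2 = -172.75 (negative ⇒ clockwise traversal).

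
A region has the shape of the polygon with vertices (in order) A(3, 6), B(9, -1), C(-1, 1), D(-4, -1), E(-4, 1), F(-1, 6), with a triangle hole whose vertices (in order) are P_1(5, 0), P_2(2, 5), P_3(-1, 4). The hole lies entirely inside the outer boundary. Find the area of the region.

40.5

Outer boundary:
Apply the shoelace (surveyor's) formula: 2A = Σ (x_i·y_{i+1} − x_{i+1}·y_i), indices taken mod 6.
Σ = (-57) + (8) + (5) + (-8) + (-23) + (-24) = -99
Area = |Σ|/2 = 49.5.
Hole:
Σ = (25) + (13) + (-20) = 18
Area = |Σ|/2 = 9.
Net area = 49.5 − 9 = 40.5.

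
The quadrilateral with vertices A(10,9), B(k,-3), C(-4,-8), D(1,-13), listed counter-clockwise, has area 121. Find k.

-5

Write out the shoelace sum; only the two edges meeting at B involve k:
2·Area = [(10·(-3) − k·9) + (k·(-8) − (-4)·(-3))] + 199
       = -17·k + 157 = 242
⇒ k = -5.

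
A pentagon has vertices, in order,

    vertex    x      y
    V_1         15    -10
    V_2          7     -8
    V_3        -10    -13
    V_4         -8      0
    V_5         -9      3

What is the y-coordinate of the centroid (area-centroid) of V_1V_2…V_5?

Apply the surveyor's formula. First the cross-terms c_i = x_i·y_{i+1} − x_{i+1}·y_i:
  -50, -171, -104, -24, 45  ⇒  2A = -304, A = -152.
Then Σ (y_i + y_{i+1})·c_i = 5456, so ȳ = 5456 / (6·(-152)) = -341/57.

-341/57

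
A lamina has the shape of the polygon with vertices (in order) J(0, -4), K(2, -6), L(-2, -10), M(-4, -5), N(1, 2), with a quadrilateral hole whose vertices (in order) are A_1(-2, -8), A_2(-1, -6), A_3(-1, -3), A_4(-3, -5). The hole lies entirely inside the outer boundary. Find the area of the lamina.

25

Outer boundary:
Apply the shoelace formula: 2A = Σ (x_i·y_{i+1} − x_{i+1}·y_i), indices taken mod 5.
Σ = (8) + (-32) + (-30) + (-3) + (-4) = -61
Area = |Σ|/2 = 30.5.
Hole:
Apply the surveyor's formula: 2A = Σ (x_i·y_{i+1} − x_{i+1}·y_i), indices taken mod 4.
A_1→A_2: (-2)(-6) − (-1)(-8) = 4
A_2→A_3: (-1)(-3) − (-1)(-6) = -3
A_3→A_4: (-1)(-5) − (-3)(-3) = -4
A_4→A_1: (-3)(-8) − (-2)(-5) = 14
Σ = 11
Area = |Σ|/2 = 5.5.
Net area = 30.5 − 5.5 = 25.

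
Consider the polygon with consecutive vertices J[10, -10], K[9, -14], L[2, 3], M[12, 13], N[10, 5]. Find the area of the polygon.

112.5

Σ = (-50) + (55) + (-10) + (-70) + (-150) = -225
Area = |Σ|/2 = 112.5.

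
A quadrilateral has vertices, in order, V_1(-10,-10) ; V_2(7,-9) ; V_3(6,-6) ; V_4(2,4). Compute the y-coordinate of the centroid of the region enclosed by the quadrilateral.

Apply the shoelace formula. First the cross-terms c_i = x_i·y_{i+1} − x_{i+1}·y_i:
  160, 12, 36, 20  ⇒  2A = 228, A = 114.
Then Σ (y_i + y_{i+1})·c_i = -3412, so ȳ = -3412 / (6·114) = -853/171.

-853/171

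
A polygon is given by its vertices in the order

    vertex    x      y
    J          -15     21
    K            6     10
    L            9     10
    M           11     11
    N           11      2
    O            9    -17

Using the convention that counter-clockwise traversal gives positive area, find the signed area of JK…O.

Apply Gauss's area formula: 2A = Σ (x_i·y_{i+1} − x_{i+1}·y_i), indices taken mod 6.
Σ = (-276) + (-30) + (-11) + (-99) + (-205) + (-66) = -687
Signed area = Σ/2 = -343.5 (negative ⇒ clockwise traversal).

-343.5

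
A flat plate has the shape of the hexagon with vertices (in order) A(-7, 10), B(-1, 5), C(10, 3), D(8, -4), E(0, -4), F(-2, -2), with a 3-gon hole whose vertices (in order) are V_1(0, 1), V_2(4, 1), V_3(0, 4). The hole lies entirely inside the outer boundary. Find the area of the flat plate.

102

Outer boundary:
Apply the surveyor's formula: 2A = Σ (x_i·y_{i+1} − x_{i+1}·y_i), indices taken mod 6.
Σ = (-25) + (-53) + (-64) + (-32) + (-8) + (-34) = -216
Area = |Σ|/2 = 108.
Hole:
Apply the surveyor's formula: 2A = Σ (x_i·y_{i+1} − x_{i+1}·y_i), indices taken mod 3.
Cross-terms: -4, 16, 0  ⇒  Σ = 12
Area = |Σ|/2 = 6.
Net area = 108 − 6 = 102.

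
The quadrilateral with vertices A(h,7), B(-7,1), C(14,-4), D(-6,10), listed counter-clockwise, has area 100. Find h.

Write out the shoelace sum; only the two edges meeting at A involve h:
2·Area = [((-6)·7 − h·10) + (h·1 − (-7)·7)] + 130
       = -9·h + 137 = 200
⇒ h = -7.

-7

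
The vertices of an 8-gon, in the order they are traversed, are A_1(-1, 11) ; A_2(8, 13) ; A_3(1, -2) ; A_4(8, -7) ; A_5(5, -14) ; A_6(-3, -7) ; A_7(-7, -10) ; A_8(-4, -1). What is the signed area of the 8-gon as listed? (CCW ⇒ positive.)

-186

Apply the surveyor's formula: 2A = Σ (x_i·y_{i+1} − x_{i+1}·y_i), indices taken mod 8.
Σ = (-101) + (-29) + (9) + (-77) + (-77) + (-19) + (-33) + (-45) = -372
Signed area = Σ/2 = -186 (negative ⇒ clockwise traversal).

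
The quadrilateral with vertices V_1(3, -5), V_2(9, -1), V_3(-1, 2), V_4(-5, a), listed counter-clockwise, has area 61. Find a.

Write out the shoelace sum; only the two edges meeting at V_4 involve a:
2·Area = [((-1)·a − (-5)·2) + ((-5)·(-5) − 3·a)] + 59
       = -4·a + 94 = 122
⇒ a = -7.

-7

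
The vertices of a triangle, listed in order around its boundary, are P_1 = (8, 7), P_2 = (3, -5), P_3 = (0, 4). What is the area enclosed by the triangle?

Apply Gauss's area formula: 2A = Σ (x_i·y_{i+1} − x_{i+1}·y_i), indices taken mod 3.
Σ = (-61) + (12) + (-32) = -81
Area = |Σ|/2 = 40.5.

40.5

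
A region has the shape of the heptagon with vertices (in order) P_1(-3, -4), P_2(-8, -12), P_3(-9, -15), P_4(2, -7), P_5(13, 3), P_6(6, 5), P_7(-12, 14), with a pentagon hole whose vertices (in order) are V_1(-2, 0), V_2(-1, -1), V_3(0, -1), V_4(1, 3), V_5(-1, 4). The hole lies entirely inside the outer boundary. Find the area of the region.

Outer boundary:
Apply the shoelace (surveyor's) formula: 2A = Σ (x_i·y_{i+1} − x_{i+1}·y_i), indices taken mod 7.
P_1→P_2: (-3)(-12) − (-8)(-4) = 4
P_2→P_3: (-8)(-15) − (-9)(-12) = 12
P_3→P_4: (-9)(-7) − (2)(-15) = 93
P_4→P_5: (2)(3) − (13)(-7) = 97
P_5→P_6: (13)(5) − (6)(3) = 47
P_6→P_7: (6)(14) − (-12)(5) = 144
P_7→P_1: (-12)(-4) − (-3)(14) = 90
Σ = 487
Area = |Σ|/2 = 243.5.
Hole:
Apply the shoelace (surveyor's) formula: 2A = Σ (x_i·y_{i+1} − x_{i+1}·y_i), indices taken mod 5.
V_1→V_2: (-2)(-1) − (-1)(0) = 2
V_2→V_3: (-1)(-1) − (0)(-1) = 1
V_3→V_4: (0)(3) − (1)(-1) = 1
V_4→V_5: (1)(4) − (-1)(3) = 7
V_5→V_1: (-1)(0) − (-2)(4) = 8
Σ = 19
Area = |Σ|/2 = 9.5.
Net area = 243.5 − 9.5 = 234.

234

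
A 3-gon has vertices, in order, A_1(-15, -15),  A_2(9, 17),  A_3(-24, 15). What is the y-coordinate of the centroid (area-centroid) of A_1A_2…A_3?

17/3

Apply the surveyor's formula. First the cross-terms c_i = x_i·y_{i+1} − x_{i+1}·y_i:
  -120, 543, 585  ⇒  2A = 1008, A = 504.
Then Σ (y_i + y_{i+1})·c_i = 17136, so ȳ = 17136 / (6·504) = 17/3.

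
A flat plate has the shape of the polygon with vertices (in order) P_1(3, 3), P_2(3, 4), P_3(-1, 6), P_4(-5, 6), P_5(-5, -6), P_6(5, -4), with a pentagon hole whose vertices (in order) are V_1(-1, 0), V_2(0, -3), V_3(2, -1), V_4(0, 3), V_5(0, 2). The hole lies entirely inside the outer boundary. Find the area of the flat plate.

Outer boundary:
Apply the shoelace (surveyor's) formula: 2A = Σ (x_i·y_{i+1} − x_{i+1}·y_i), indices taken mod 6.
Σ = (3) + (22) + (24) + (60) + (50) + (27) = 186
Area = |Σ|/2 = 93.
Hole:
Σ = (3) + (6) + (6) + (0) + (2) = 17
Area = |Σ|/2 = 8.5.
Net area = 93 − 8.5 = 84.5.

84.5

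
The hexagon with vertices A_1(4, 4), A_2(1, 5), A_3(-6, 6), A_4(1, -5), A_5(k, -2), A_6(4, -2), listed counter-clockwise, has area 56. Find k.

2

The doubled signed area Σ (x_i y_{i+1} − x_{i+1} y_i) is linear in k.
With k=0 it equals 106; the coefficient of k is 3 (from the two edges through A_5).
So 3·k + 106 = 2·56 = 112 ⇒ k = 2.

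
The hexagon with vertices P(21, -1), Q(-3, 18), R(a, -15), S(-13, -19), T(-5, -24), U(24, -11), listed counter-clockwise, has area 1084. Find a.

Write out the shoelace sum; only the two edges meeting at R involve a:
2·Area = [((-3)·(-15) − a·18) + (a·(-19) − (-13)·(-15))] + 1430
       = -37·a + 1280 = 2168
⇒ a = -24.

-24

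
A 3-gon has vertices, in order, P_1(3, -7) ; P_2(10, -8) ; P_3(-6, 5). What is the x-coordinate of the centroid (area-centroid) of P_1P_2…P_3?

Apply the shoelace (surveyor's) formula. First the cross-terms c_i = x_i·y_{i+1} − x_{i+1}·y_i:
  46, 2, 27  ⇒  2A = 75, A = 37.5.
Then Σ (x_i + x_{i+1})·c_i = 525, so x̄ = 525 / (6·37.5) = 7/3.

7/3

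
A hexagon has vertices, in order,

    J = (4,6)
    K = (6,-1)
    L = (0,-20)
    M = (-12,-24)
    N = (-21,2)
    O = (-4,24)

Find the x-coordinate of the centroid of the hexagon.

Apply Gauss's area formula. First the cross-terms c_i = x_i·y_{i+1} − x_{i+1}·y_i:
  -40, -120, -240, -528, -496, -120  ⇒  2A = -1544, A = -772.
Then Σ (x_i + x_{i+1})·c_i = 31584, so x̄ = 31584 / (6·(-772)) = -1316/193.

-1316/193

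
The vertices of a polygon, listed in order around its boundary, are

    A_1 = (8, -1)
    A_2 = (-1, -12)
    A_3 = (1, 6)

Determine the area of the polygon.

Apply the surveyor's formula: 2A = Σ (x_i·y_{i+1} − x_{i+1}·y_i), indices taken mod 3.
A_1→A_2: (8)(-12) − (-1)(-1) = -97
A_2→A_3: (-1)(6) − (1)(-12) = 6
A_3→A_1: (1)(-1) − (8)(6) = -49
Σ = -140
Area = |Σ|/2 = 70.

70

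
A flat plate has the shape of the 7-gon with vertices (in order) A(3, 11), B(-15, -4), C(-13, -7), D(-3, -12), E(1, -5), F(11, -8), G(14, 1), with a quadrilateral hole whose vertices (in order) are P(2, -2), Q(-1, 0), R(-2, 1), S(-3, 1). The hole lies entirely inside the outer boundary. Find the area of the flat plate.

Outer boundary:
Apply the shoelace formula: 2A = Σ (x_i·y_{i+1} − x_{i+1}·y_i), indices taken mod 7.
Σ = (153) + (53) + (135) + (27) + (47) + (123) + (151) = 689
Area = |Σ|/2 = 344.5.
Hole:
Apply the shoelace (surveyor's) formula: 2A = Σ (x_i·y_{i+1} − x_{i+1}·y_i), indices taken mod 4.
Cross-terms: -2, -1, 1, 4  ⇒  Σ = 2
Area = |Σ|/2 = 1.
Net area = 344.5 − 1 = 343.5.

343.5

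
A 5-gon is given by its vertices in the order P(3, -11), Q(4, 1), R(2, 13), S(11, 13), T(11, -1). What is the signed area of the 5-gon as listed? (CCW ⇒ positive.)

Σ = (47) + (50) + (-117) + (-154) + (-118) = -292
Signed area = Σ/2 = -146 (negative ⇒ clockwise traversal).

-146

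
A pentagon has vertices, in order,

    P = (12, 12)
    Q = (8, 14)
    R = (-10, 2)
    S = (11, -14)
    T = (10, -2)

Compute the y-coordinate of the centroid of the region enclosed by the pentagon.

Apply the surveyor's formula. First the cross-terms c_i = x_i·y_{i+1} − x_{i+1}·y_i:
  72, 156, 118, 118, 144  ⇒  2A = 608, A = 304.
Then Σ (y_i + y_{i+1})·c_i = 2504, so ȳ = 2504 / (6·304) = 313/228.

313/228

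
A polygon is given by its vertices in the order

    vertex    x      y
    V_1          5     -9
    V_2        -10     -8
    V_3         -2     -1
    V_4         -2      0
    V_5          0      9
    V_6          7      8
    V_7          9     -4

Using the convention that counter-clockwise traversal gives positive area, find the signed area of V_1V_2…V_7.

-190

Apply the surveyor's formula: 2A = Σ (x_i·y_{i+1} − x_{i+1}·y_i), indices taken mod 7.
Σ = (-130) + (-6) + (-2) + (-18) + (-63) + (-100) + (-61) = -380
Signed area = Σ/2 = -190 (negative ⇒ clockwise traversal).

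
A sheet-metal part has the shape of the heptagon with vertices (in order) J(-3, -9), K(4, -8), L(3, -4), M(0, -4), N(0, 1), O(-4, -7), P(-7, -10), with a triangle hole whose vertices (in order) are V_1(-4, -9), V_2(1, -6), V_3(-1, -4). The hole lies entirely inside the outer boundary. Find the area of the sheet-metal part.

34

Outer boundary:
Apply the shoelace (surveyor's) formula: 2A = Σ (x_i·y_{i+1} − x_{i+1}·y_i), indices taken mod 7.
Σ = (60) + (8) + (-12) + (0) + (4) + (-9) + (33) = 84
Area = |Σ|/2 = 42.
Hole:
Apply the shoelace (surveyor's) formula: 2A = Σ (x_i·y_{i+1} − x_{i+1}·y_i), indices taken mod 3.
Σ = (33) + (-10) + (-7) = 16
Area = |Σ|/2 = 8.
Net area = 42 − 8 = 34.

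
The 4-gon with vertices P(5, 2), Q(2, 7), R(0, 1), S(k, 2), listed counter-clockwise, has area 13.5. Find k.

4

The doubled signed area Σ (x_i y_{i+1} − x_{i+1} y_i) is linear in k.
With k=0 it equals 23; the coefficient of k is 1 (from the two edges through S).
So 1·k + 23 = 2·13.5 = 27 ⇒ k = 4.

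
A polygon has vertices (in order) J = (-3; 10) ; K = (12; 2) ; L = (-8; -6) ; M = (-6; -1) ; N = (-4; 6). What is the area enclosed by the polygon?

Σ = (-126) + (-56) + (-28) + (-40) + (-22) = -272
Area = |Σ|/2 = 136.

136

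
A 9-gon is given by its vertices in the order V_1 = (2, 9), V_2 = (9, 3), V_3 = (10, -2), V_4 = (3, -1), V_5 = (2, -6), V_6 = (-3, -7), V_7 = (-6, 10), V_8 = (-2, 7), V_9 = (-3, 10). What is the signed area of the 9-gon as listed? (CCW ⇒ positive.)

Apply the surveyor's formula: 2A = Σ (x_i·y_{i+1} − x_{i+1}·y_i), indices taken mod 9.
V_1→V_2: (2)(3) − (9)(9) = -75
V_2→V_3: (9)(-2) − (10)(3) = -48
V_3→V_4: (10)(-1) − (3)(-2) = -4
V_4→V_5: (3)(-6) − (2)(-1) = -16
V_5→V_6: (2)(-7) − (-3)(-6) = -32
V_6→V_7: (-3)(10) − (-6)(-7) = -72
V_7→V_8: (-6)(7) − (-2)(10) = -22
V_8→V_9: (-2)(10) − (-3)(7) = 1
V_9→V_1: (-3)(9) − (2)(10) = -47
Σ = -315
Signed area = Σ/2 = -157.5 (negative ⇒ clockwise traversal).

-157.5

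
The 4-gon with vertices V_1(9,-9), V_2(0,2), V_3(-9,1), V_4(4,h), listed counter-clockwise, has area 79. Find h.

The doubled signed area Σ (x_i y_{i+1} − x_{i+1} y_i) is linear in h.
With h=0 it equals -4; the coefficient of h is -18 (from the two edges through V_4).
So -18·h + -4 = 2·79 = 158 ⇒ h = -9.

-9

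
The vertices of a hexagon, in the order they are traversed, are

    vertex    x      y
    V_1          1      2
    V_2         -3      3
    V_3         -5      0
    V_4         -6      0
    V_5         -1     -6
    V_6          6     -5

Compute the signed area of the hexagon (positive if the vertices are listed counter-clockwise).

Σ = (9) + (15) + (0) + (36) + (41) + (17) = 118
Signed area = Σ/2 = 59 (positive ⇒ counter-clockwise traversal).

59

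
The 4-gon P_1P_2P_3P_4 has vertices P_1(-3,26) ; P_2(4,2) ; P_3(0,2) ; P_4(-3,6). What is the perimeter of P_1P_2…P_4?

|P_1P_2| = √((7)² + (-24)²) = √625 = 25
|P_2P_3| = √((-4)² + (0)²) = √16 = 4
|P_3P_4| = √((-3)² + (4)²) = √25 = 5
|P_4P_1| = √((0)² + (20)²) = √400 = 20
Perimeter = 25 + 4 + 5 + 20 = 54.

54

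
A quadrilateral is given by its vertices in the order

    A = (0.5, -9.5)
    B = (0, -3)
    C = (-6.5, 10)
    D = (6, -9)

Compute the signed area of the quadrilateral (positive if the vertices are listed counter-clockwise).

Apply Gauss's area formula: 2A = Σ (x_i·y_{i+1} − x_{i+1}·y_i), indices taken mod 4.
Cross-terms: -1.5, -19.5, -1.5, -52.5  ⇒  Σ = -75
Signed area = Σ/2 = -37.5 (negative ⇒ clockwise traversal).

-37.5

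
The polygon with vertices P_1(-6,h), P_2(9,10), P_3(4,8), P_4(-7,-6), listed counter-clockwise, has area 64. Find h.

The doubled signed area Σ (x_i y_{i+1} − x_{i+1} y_i) is linear in h.
With h=0 it equals -32; the coefficient of h is -16 (from the two edges through P_1).
So -16·h + -32 = 2·64 = 128 ⇒ h = -10.

-10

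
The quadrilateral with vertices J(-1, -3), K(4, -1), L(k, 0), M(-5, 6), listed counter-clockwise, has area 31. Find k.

4

The doubled signed area Σ (x_i y_{i+1} − x_{i+1} y_i) is linear in k.
With k=0 it equals 34; the coefficient of k is 7 (from the two edges through L).
So 7·k + 34 = 2·31 = 62 ⇒ k = 4.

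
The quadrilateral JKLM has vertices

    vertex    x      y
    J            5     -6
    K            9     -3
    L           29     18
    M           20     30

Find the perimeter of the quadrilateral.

88

|JK| = √((4)² + (3)²) = √25 = 5
|KL| = √((20)² + (21)²) = √841 = 29
|LM| = √((-9)² + (12)²) = √225 = 15
|MJ| = √((-15)² + (-36)²) = √1521 = 39
Perimeter = 5 + 29 + 15 + 39 = 88.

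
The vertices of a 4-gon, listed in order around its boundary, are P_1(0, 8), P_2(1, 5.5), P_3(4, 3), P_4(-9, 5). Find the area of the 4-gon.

26

Apply Gauss's area formula: 2A = Σ (x_i·y_{i+1} − x_{i+1}·y_i), indices taken mod 4.
P_1→P_2: (0)(5.5) − (1)(8) = -8
P_2→P_3: (1)(3) − (4)(5.5) = -19
P_3→P_4: (4)(5) − (-9)(3) = 47
P_4→P_1: (-9)(8) − (0)(5) = -72
Σ = -52
Area = |Σ|/2 = 26.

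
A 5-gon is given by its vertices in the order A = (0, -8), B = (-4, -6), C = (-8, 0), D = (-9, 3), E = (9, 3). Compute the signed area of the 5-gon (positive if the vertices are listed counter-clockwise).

-115

A→B: (0)(-6) − (-4)(-8) = -32
B→C: (-4)(0) − (-8)(-6) = -48
C→D: (-8)(3) − (-9)(0) = -24
D→E: (-9)(3) − (9)(3) = -54
E→A: (9)(-8) − (0)(3) = -72
Σ = -230
Signed area = Σ/2 = -115 (negative ⇒ clockwise traversal).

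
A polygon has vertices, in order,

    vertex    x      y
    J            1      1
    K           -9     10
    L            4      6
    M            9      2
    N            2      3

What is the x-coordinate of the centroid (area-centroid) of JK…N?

Apply Gauss's area formula. First the cross-terms c_i = x_i·y_{i+1} − x_{i+1}·y_i:
  19, -94, -46, 23, -1  ⇒  2A = -99, A = -49.5.
Then Σ (x_i + x_{i+1})·c_i = -30, so x̄ = -30 / (6·(-49.5)) = 10/99.

10/99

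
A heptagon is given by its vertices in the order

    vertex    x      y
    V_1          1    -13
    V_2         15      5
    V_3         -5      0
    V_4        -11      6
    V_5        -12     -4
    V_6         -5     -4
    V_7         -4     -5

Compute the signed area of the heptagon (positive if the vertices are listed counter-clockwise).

202.5

Apply Gauss's area formula: 2A = Σ (x_i·y_{i+1} − x_{i+1}·y_i), indices taken mod 7.
Σ = (200) + (25) + (-30) + (116) + (28) + (9) + (57) = 405
Signed area = Σ/2 = 202.5 (positive ⇒ counter-clockwise traversal).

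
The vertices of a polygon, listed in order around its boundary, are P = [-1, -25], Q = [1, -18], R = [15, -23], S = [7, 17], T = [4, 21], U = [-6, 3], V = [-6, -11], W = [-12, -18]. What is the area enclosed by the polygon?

Apply Gauss's area formula: 2A = Σ (x_i·y_{i+1} − x_{i+1}·y_i), indices taken mod 8.
Cross-terms: 43, 247, 416, 79, 138, 84, -24, 282  ⇒  Σ = 1265
Area = |Σ|/2 = 632.5.

632.5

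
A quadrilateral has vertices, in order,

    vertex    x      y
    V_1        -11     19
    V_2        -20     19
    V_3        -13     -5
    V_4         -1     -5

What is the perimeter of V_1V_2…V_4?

|V_1V_2| = √((-9)² + (0)²) = √81 = 9
|V_2V_3| = √((7)² + (-24)²) = √625 = 25
|V_3V_4| = √((12)² + (0)²) = √144 = 12
|V_4V_1| = √((-10)² + (24)²) = √676 = 26
Perimeter = 9 + 25 + 12 + 26 = 72.

72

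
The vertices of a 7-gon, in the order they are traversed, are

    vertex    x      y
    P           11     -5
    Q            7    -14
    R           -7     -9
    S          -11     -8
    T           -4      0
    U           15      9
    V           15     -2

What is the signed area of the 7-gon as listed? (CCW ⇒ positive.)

-304.5

Σ = (-119) + (-161) + (-43) + (-32) + (-36) + (-165) + (-53) = -609
Signed area = Σ/2 = -304.5 (negative ⇒ clockwise traversal).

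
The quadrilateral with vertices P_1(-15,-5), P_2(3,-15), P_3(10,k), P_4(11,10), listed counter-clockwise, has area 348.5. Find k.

Write out the shoelace sum; only the two edges meeting at P_3 involve k:
2·Area = [(3·k − 10·(-15)) + (10·10 − 11·k)] + 335
       = -8·k + 585 = 697
⇒ k = -14.

-14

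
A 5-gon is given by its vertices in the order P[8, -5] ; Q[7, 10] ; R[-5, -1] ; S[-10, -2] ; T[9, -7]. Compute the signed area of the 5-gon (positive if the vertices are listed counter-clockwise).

Apply the surveyor's formula: 2A = Σ (x_i·y_{i+1} − x_{i+1}·y_i), indices taken mod 5.
Σ = (115) + (43) + (0) + (88) + (11) = 257
Signed area = Σ/2 = 128.5 (positive ⇒ counter-clockwise traversal).

128.5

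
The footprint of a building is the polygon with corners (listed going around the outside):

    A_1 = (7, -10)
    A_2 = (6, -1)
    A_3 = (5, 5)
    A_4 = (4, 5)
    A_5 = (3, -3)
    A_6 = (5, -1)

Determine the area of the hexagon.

17.5

Apply Gauss's area formula: 2A = Σ (x_i·y_{i+1} − x_{i+1}·y_i), indices taken mod 6.
Σ = (53) + (35) + (5) + (-27) + (12) + (-43) = 35
Area = |Σ|/2 = 17.5.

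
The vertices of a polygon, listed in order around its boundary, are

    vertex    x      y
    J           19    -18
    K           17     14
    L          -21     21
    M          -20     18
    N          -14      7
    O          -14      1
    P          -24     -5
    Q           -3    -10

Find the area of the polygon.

Apply the surveyor's formula: 2A = Σ (x_i·y_{i+1} − x_{i+1}·y_i), indices taken mod 8.
Σ = (572) + (651) + (42) + (112) + (84) + (94) + (225) + (244) = 2024
Area = |Σ|/2 = 1012.

1012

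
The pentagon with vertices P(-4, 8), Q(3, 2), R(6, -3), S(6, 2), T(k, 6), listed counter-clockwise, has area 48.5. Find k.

The doubled signed area Σ (x_i y_{i+1} − x_{i+1} y_i) is linear in k.
With k=0 it equals 37; the coefficient of k is 6 (from the two edges through T).
So 6·k + 37 = 2·48.5 = 97 ⇒ k = 10.

10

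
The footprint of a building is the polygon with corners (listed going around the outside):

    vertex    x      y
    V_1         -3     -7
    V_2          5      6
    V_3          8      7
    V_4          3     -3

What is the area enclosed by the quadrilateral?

Cross-terms: 17, -13, -45, -30  ⇒  Σ = -71
Area = |Σ|/2 = 35.5.

35.5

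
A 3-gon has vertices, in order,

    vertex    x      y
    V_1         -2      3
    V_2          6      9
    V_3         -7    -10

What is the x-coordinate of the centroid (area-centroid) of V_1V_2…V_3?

Apply the shoelace formula. First the cross-terms c_i = x_i·y_{i+1} − x_{i+1}·y_i:
  -36, 3, -41  ⇒  2A = -74, A = -37.
Then Σ (x_i + x_{i+1})·c_i = 222, so x̄ = 222 / (6·(-37)) = -1.

-1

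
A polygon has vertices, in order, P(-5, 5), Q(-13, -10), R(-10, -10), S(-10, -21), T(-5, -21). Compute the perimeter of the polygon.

|PQ| = √((-8)² + (-15)²) = √289 = 17
|QR| = √((3)² + (0)²) = √9 = 3
|RS| = √((0)² + (-11)²) = √121 = 11
|ST| = √((5)² + (0)²) = √25 = 5
|TP| = √((0)² + (26)²) = √676 = 26
Perimeter = 17 + 3 + 11 + 5 + 26 = 62.

62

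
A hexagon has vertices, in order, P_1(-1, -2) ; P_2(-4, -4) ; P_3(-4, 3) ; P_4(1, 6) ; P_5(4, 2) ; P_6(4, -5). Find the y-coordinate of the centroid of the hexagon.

Apply the shoelace formula. First the cross-terms c_i = x_i·y_{i+1} − x_{i+1}·y_i:
  -4, -28, -27, -22, -28, -13  ⇒  2A = -122, A = -61.
Then Σ (y_i + y_{i+1})·c_i = -192, so ȳ = -192 / (6·(-61)) = 32/61.

32/61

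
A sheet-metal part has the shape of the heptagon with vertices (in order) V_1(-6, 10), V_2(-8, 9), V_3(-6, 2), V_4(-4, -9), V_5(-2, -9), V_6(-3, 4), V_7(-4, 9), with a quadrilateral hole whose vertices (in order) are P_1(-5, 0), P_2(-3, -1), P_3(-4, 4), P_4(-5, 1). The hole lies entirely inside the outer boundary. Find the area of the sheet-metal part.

51

Outer boundary:
Σ = (26) + (38) + (62) + (18) + (-35) + (-11) + (14) = 112
Area = |Σ|/2 = 56.
Hole:
P_1→P_2: (-5)(-1) − (-3)(0) = 5
P_2→P_3: (-3)(4) − (-4)(-1) = -16
P_3→P_4: (-4)(1) − (-5)(4) = 16
P_4→P_1: (-5)(0) − (-5)(1) = 5
Σ = 10
Area = |Σ|/2 = 5.
Net area = 56 − 5 = 51.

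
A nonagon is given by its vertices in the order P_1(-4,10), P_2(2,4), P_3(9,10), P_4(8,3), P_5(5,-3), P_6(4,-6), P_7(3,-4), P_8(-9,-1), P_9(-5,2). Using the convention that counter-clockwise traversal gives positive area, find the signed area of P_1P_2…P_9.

Apply Gauss's area formula: 2A = Σ (x_i·y_{i+1} − x_{i+1}·y_i), indices taken mod 9.
P_1→P_2: (-4)(4) − (2)(10) = -36
P_2→P_3: (2)(10) − (9)(4) = -16
P_3→P_4: (9)(3) − (8)(10) = -53
P_4→P_5: (8)(-3) − (5)(3) = -39
P_5→P_6: (5)(-6) − (4)(-3) = -18
P_6→P_7: (4)(-4) − (3)(-6) = 2
P_7→P_8: (3)(-1) − (-9)(-4) = -39
P_8→P_9: (-9)(2) − (-5)(-1) = -23
P_9→P_1: (-5)(10) − (-4)(2) = -42
Σ = -264
Signed area = Σ/2 = -132 (negative ⇒ clockwise traversal).

-132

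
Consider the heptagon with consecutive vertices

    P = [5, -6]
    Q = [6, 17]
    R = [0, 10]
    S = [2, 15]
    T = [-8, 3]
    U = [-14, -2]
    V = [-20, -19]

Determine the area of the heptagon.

393

Apply the shoelace formula: 2A = Σ (x_i·y_{i+1} − x_{i+1}·y_i), indices taken mod 7.
Σ = (121) + (60) + (-20) + (126) + (58) + (226) + (215) = 786
Area = |Σ|/2 = 393.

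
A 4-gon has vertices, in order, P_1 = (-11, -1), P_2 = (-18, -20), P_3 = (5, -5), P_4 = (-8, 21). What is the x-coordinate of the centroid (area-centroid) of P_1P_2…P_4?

Apply the shoelace (surveyor's) formula. First the cross-terms c_i = x_i·y_{i+1} − x_{i+1}·y_i:
  202, 190, 65, 239  ⇒  2A = 696, A = 348.
Then Σ (x_i + x_{i+1})·c_i = -13064, so x̄ = -13064 / (6·348) = -1633/261.

-1633/261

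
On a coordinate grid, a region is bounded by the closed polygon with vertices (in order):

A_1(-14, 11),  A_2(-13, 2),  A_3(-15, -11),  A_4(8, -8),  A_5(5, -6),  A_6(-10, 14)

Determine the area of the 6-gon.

Apply the shoelace (surveyor's) formula: 2A = Σ (x_i·y_{i+1} − x_{i+1}·y_i), indices taken mod 6.
Σ = (115) + (173) + (208) + (-8) + (10) + (86) = 584
Area = |Σ|/2 = 292.

292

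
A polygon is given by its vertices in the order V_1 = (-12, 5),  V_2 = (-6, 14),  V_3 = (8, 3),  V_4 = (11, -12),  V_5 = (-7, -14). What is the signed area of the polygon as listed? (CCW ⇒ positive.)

-419

Σ = (-138) + (-130) + (-129) + (-238) + (-203) = -838
Signed area = Σ/2 = -419 (negative ⇒ clockwise traversal).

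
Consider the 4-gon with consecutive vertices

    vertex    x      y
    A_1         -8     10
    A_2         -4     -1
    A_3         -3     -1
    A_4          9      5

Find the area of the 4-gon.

86.5

Apply the shoelace (surveyor's) formula: 2A = Σ (x_i·y_{i+1} − x_{i+1}·y_i), indices taken mod 4.
A_1→A_2: (-8)(-1) − (-4)(10) = 48
A_2→A_3: (-4)(-1) − (-3)(-1) = 1
A_3→A_4: (-3)(5) − (9)(-1) = -6
A_4→A_1: (9)(10) − (-8)(5) = 130
Σ = 173
Area = |Σ|/2 = 86.5.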